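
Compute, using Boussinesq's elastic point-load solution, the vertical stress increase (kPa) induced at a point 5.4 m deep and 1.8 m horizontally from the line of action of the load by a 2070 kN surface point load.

Δσ_z ≈ 26 kPa

Boussinesq vertical stress below a point load on an elastic half-space:
Δσ_z = 3P/(2πz²) · [1 + (r/z)²]^(−5/2)
r/z = 1.8/5.4 = 0.33333; [1+(r/z)²]^(−5/2) = 0.76843.
Δσ_z = 3×2070/(2π×5.4²) × 0.76843 = 33.894 × 0.76843 = 26.05 kPa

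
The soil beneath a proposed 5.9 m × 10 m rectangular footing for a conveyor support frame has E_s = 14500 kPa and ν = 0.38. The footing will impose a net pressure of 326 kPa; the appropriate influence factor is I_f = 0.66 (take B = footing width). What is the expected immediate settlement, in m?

Immediate (elastic) settlement: S_e = q·B·(1−ν²)/E_s · I_f.
S_e = 326 × 5.9 × (1 − 0.38²) / 14500 × 0.66
    = 326 × 5.9 × 0.8556 / 14500 × 0.66
    = 0.07491 m

S_e ≈ 0.0749 m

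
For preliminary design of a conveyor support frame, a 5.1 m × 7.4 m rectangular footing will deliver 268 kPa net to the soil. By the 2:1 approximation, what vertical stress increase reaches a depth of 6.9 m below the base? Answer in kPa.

Δσ_z ≈ 58.9 kPa

By the 2:1 method the load spreads at 1 horizontal : 2 vertical, so at depth z the loaded area has grown by z in each plan dimension:
Δσ = qBL/((B+z)(L+z)) = 268×5.1×7.4/((5.1+6.9)(7.4+6.9)) = 58.941 kPa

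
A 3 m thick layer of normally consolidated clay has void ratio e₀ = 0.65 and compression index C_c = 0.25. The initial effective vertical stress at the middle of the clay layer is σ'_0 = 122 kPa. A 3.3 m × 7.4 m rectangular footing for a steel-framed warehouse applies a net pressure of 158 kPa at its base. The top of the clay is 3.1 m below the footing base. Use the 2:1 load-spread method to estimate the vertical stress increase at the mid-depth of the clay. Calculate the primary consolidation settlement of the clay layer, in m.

S_c ≈ 0.0568 m

Mid-depth of clay below the footing base: z = 3.1 + 3/2 = 4.6 m.
Stress increase at mid-clay by the 2:1 spreading method:
Δσ = qBL/((B+z)(L+z)) = 158×3.3×7.4/((3.3+4.6)(7.4+4.6)) = 40.7 kPa
Final effective stress: σ'_f = σ'_0 + Δσ = 122 + 40.7 = 162.7 kPa.
Normally consolidated clay, so the full stress increment lies on the virgin compression line:
S_c = C_c·H/(1+e₀)·log₁₀(σ'_f/σ'_0) = 0.25×3/(1+0.65)×log₁₀(162.7/122)
    = 0.45455 × 0.12503 = 0.05683 m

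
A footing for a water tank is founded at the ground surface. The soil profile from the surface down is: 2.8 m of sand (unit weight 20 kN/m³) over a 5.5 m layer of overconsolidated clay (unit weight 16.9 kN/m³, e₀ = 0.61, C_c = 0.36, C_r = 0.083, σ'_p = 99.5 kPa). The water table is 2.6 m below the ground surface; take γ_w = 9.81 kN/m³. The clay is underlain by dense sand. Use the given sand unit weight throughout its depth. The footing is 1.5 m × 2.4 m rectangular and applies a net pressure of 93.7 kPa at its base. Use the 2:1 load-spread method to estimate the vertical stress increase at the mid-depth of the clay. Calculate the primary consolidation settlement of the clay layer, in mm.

Mid-depth of clay below the ground surface: z = 2.8 + 5.5/2 = 5.55 m.
Total vertical stress at mid-clay: σ_v = 20×2.8 + 16.9×2.75 = 102.47 kPa.
Pore pressure: u = 9.81×(5.55 − 2.6) = 28.94 kPa.
Initial effective stress: σ'_0 = σ_v − u = 102.47 − 28.94 = 73.53 kPa.
Stress increase at mid-clay by the 2:1 spreading method:
Δσ = qBL/((B+z)(L+z)) = 93.7×1.5×2.4/((1.5+5.55)(2.4+5.55)) = 6.0185 kPa
Final effective stress: σ'_f = 73.53 + 6.0185 = 79.549 kPa.
σ'_f = 79.549 ≤ σ'_p = 99.5 kPa, so the clay remains overconsolidated and only the recompression index applies:
S_c = C_r·H/(1+e₀)·log₁₀(σ'_f/σ'_0) = 0.083×5.5/1.61×log₁₀(79.549/73.53)
    = 0.28354 × 0.03417 = 0.009688 m

S_c ≈ 9.69 mm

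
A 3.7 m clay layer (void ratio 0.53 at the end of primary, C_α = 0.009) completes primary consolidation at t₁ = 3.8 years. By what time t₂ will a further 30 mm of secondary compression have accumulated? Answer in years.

t₂ ≈ 90.8 years

S_s = C_α·H/(1+e_p)·log₁₀(t₂/t₁) ⇒ log₁₀(t₂/t₁) = S_s·(1+e_p)/(C_α·H).
log₁₀(t₂/t₁) = 0.03 × (1+0.53) / (0.009×3.7) = 1.378
t₂ = t₁ × 10^1.378 = 3.8 × 23.9 = 90.82 years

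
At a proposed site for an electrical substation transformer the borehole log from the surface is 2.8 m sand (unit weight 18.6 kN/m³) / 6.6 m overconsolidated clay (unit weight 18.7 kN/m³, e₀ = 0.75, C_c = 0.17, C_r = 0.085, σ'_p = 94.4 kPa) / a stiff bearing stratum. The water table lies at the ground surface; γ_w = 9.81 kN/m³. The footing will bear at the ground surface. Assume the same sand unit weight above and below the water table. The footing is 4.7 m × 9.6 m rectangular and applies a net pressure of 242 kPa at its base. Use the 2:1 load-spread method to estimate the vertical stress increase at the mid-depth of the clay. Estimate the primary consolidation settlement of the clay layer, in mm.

S_c ≈ 141 mm

Mid-depth of clay below the ground surface: z = 2.8 + 6.6/2 = 6.1 m.
Total vertical stress at mid-clay: σ_v = 18.6×2.8 + 18.7×3.3 = 113.79 kPa.
Pore pressure: u = 9.81×(6.1 − 0) = 59.841 kPa.
Initial effective stress: σ'_0 = σ_v − u = 113.79 − 59.841 = 53.949 kPa.
Stress increase at mid-clay by the 2:1 spreading method:
Δσ = qBL/((B+z)(L+z)) = 242×4.7×9.6/((4.7+6.1)(9.6+6.1)) = 64.396 kPa
Final effective stress: σ'_f = 53.949 + 64.396 = 118.34 kPa.
σ'_f = 118.34 > σ'_p = 94.4 kPa, so the stress path crosses the preconsolidation pressure — recompression up to σ'_p, then virgin compression beyond:
S_c = H/(1+e₀)·[C_r·log₁₀(σ'_p/σ'_0) + C_c·log₁₀(σ'_f/σ'_p)]
    = 6.6/1.75 × [0.085×log₁₀(94.4/53.949) + 0.17×log₁₀(118.34/94.4)]
    = 3.7714 × [0.020654 + 0.016687] = 0.1408 m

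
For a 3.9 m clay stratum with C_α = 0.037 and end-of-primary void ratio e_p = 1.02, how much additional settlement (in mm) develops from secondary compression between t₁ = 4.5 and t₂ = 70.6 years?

Secondary compression: S_s = C_α·H/(1+e_p)·log₁₀(t₂/t₁)
S_s = 0.037×3.9/(1+1.02)×log₁₀(70.6/4.5)
    = 0.07144 × 1.196 = 0.08541 m

S_s ≈ 85.4 mm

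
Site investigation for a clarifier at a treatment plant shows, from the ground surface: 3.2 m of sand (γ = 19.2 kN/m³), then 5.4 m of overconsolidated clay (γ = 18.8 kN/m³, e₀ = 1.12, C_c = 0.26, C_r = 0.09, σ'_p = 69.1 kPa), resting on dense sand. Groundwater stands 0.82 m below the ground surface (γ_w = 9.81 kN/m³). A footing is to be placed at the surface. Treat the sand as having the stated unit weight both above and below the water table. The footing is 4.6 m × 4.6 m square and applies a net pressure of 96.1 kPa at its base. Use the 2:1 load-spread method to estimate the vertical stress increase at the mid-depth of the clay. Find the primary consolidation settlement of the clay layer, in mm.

Mid-depth of clay below the ground surface: z = 3.2 + 5.4/2 = 5.9 m.
Total vertical stress at mid-clay: σ_v = 19.2×3.2 + 18.8×2.7 = 112.2 kPa.
Pore pressure: u = 9.81×(5.9 − 0.82) = 49.835 kPa.
Initial effective stress: σ'_0 = σ_v − u = 112.2 − 49.835 = 62.365 kPa.
Stress increase at mid-clay by the 2:1 spreading method:
Δσ = qBL/((B+z)(L+z)) = 96.1×4.6×4.6/((4.6+5.9)(4.6+5.9)) = 18.444 kPa
Final effective stress: σ'_f = 62.365 + 18.444 = 80.809 kPa.
σ'_f = 80.809 > σ'_p = 69.1 kPa, so the stress path crosses the preconsolidation pressure — recompression up to σ'_p, then virgin compression beyond:
S_c = H/(1+e₀)·[C_r·log₁₀(σ'_p/σ'_0) + C_c·log₁₀(σ'_f/σ'_p)]
    = 5.4/2.12 × [0.09×log₁₀(69.1/62.365) + 0.26×log₁₀(80.809/69.1)]
    = 2.5472 × [0.0040083 + 0.017675] = 0.05523 m

S_c ≈ 55.2 mm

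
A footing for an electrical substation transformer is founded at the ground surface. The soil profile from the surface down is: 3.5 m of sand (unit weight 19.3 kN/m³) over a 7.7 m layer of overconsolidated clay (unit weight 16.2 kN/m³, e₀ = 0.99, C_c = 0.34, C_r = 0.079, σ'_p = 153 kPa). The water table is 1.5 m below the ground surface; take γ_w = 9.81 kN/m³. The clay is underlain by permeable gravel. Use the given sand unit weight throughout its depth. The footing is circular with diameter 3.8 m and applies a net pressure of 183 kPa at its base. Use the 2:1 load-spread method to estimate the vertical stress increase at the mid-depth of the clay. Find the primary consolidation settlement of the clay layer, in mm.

Mid-depth of clay below the ground surface: z = 3.5 + 7.7/2 = 7.35 m.
Total vertical stress at mid-clay: σ_v = 19.3×3.5 + 16.2×3.85 = 129.92 kPa.
Pore pressure: u = 9.81×(7.35 − 1.5) = 57.389 kPa.
Initial effective stress: σ'_0 = σ_v − u = 129.92 − 57.389 = 72.531 kPa.
Stress increase at mid-clay by the 2:1 spreading method:
Δσ ≈ qD²/(D+z)² = 183×3.8²/(3.8+7.35)² = 21.255 kPa
Final effective stress: σ'_f = 72.531 + 21.255 = 93.786 kPa.
σ'_f = 93.786 ≤ σ'_p = 153 kPa, so the clay remains overconsolidated and only the recompression index applies:
S_c = C_r·H/(1+e₀)·log₁₀(σ'_f/σ'_0) = 0.079×7.7/1.99×log₁₀(93.786/72.531)
    = 0.30567 × 0.11161 = 0.03412 m

S_c ≈ 34.1 mm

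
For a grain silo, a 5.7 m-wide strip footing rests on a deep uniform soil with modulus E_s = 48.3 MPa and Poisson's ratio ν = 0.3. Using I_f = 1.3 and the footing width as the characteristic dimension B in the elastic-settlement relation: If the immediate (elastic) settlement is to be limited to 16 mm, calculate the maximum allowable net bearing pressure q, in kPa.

q ≈ 115 kPa

E_s = 48.3 MPa = 48300 kPa.
S_e = q·B·(1−ν²)/E_s · I_f  ⇒  q = S_e·E_s / (B·(1−ν²)·I_f).
q = 0.016 × 48300 / (5.7 × 0.91 × 1.3) = 114.6 kPa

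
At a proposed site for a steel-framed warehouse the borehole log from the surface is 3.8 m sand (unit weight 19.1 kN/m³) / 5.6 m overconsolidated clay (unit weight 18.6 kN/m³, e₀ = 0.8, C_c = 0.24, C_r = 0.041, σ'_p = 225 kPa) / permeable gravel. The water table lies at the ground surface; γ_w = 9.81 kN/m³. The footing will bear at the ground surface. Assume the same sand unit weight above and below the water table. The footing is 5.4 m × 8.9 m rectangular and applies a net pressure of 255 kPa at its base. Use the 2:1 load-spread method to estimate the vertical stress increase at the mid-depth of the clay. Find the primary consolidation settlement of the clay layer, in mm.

S_c ≈ 41.1 mm

Mid-depth of clay below the ground surface: z = 3.8 + 5.6/2 = 6.6 m.
Total vertical stress at mid-clay: σ_v = 19.1×3.8 + 18.6×2.8 = 124.66 kPa.
Pore pressure: u = 9.81×(6.6 − 0) = 64.746 kPa.
Initial effective stress: σ'_0 = σ_v − u = 124.66 − 64.746 = 59.914 kPa.
Stress increase at mid-clay by the 2:1 spreading method:
Δσ = qBL/((B+z)(L+z)) = 255×5.4×8.9/((5.4+6.6)(8.9+6.6)) = 65.889 kPa
Final effective stress: σ'_f = 59.914 + 65.889 = 125.8 kPa.
σ'_f = 125.8 ≤ σ'_p = 225 kPa, so the clay remains overconsolidated and only the recompression index applies:
S_c = C_r·H/(1+e₀)·log₁₀(σ'_f/σ'_0) = 0.041×5.6/1.8×log₁₀(125.8/59.914)
    = 0.12756 × 0.32215 = 0.04109 m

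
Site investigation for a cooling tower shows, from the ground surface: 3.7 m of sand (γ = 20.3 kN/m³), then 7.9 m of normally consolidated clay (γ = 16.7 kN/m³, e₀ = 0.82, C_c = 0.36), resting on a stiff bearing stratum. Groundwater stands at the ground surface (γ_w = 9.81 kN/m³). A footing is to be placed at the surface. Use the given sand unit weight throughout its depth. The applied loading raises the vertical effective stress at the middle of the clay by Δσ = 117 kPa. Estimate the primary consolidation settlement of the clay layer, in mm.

S_c ≈ 692 mm

Mid-depth of clay below the ground surface: z = 3.7 + 7.9/2 = 7.65 m.
Total vertical stress at mid-clay: σ_v = 20.3×3.7 + 16.7×3.95 = 141.07 kPa.
Pore pressure: u = 9.81×(7.65 − 0) = 75.047 kPa.
Initial effective stress: σ'_0 = σ_v − u = 141.07 − 75.047 = 66.023 kPa.
Final effective stress: σ'_f = σ'_0 + Δσ = 66.023 + 117 = 183.02 kPa.
Normally consolidated clay, so the full stress increment lies on the virgin compression line:
S_c = C_c·H/(1+e₀)·log₁₀(σ'_f/σ'_0) = 0.36×7.9/(1+0.82)×log₁₀(183.02/66.023)
    = 1.5626 × 0.4428 = 0.6919 m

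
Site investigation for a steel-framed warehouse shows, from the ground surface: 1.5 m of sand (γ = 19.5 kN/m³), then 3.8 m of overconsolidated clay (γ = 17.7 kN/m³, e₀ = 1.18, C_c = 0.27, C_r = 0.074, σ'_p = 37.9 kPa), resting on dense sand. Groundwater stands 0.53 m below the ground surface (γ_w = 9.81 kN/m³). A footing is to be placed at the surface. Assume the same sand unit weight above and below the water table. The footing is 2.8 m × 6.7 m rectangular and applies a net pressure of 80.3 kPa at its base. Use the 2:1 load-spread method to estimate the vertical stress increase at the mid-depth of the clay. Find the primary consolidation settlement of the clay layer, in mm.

S_c ≈ 94.6 mm

Mid-depth of clay below the ground surface: z = 1.5 + 3.8/2 = 3.4 m.
Total vertical stress at mid-clay: σ_v = 19.5×1.5 + 17.7×1.9 = 62.88 kPa.
Pore pressure: u = 9.81×(3.4 − 0.53) = 28.155 kPa.
Initial effective stress: σ'_0 = σ_v − u = 62.88 − 28.155 = 34.725 kPa.
Stress increase at mid-clay by the 2:1 spreading method:
Δσ = qBL/((B+z)(L+z)) = 80.3×2.8×6.7/((2.8+3.4)(6.7+3.4)) = 24.057 kPa
Final effective stress: σ'_f = 34.725 + 24.057 = 58.782 kPa.
σ'_f = 58.782 > σ'_p = 37.9 kPa, so the stress path crosses the preconsolidation pressure — recompression up to σ'_p, then virgin compression beyond:
S_c = H/(1+e₀)·[C_r·log₁₀(σ'_p/σ'_0) + C_c·log₁₀(σ'_f/σ'_p)]
    = 3.8/2.18 × [0.074×log₁₀(37.9/34.725) + 0.27×log₁₀(58.782/37.9)]
    = 1.7431 × [0.0028118 + 0.051463] = 0.09461 m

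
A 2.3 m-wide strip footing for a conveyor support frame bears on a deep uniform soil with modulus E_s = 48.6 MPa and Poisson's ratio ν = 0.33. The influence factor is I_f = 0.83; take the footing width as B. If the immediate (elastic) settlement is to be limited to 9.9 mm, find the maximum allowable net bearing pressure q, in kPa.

E_s = 48.6 MPa = 48600 kPa.
S_e = q·B·(1−ν²)/E_s · I_f  ⇒  q = S_e·E_s / (B·(1−ν²)·I_f).
q = 0.0099 × 48600 / (2.3 × 0.8911 × 0.83) = 282.8 kPa

q ≈ 283 kPa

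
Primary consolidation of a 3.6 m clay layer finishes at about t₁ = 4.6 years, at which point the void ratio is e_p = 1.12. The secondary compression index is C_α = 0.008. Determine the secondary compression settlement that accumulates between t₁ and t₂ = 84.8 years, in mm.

Secondary compression: S_s = C_α·H/(1+e_p)·log₁₀(t₂/t₁)
S_s = 0.008×3.6/(1+1.12)×log₁₀(84.8/4.6)
    = 0.01358 × 1.266 = 0.01719 m

S_s ≈ 17.2 mm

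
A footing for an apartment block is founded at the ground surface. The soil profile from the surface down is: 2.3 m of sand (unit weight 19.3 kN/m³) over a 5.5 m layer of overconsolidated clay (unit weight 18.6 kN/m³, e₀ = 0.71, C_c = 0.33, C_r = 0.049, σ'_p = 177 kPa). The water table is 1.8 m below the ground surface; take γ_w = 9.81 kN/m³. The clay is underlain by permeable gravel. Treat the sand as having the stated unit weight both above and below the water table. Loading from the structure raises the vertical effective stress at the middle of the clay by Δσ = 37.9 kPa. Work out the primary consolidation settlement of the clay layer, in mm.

Mid-depth of clay below the ground surface: z = 2.3 + 5.5/2 = 5.05 m.
Total vertical stress at mid-clay: σ_v = 19.3×2.3 + 18.6×2.75 = 95.54 kPa.
Pore pressure: u = 9.81×(5.05 − 1.8) = 31.883 kPa.
Initial effective stress: σ'_0 = σ_v − u = 95.54 − 31.883 = 63.657 kPa.
Final effective stress: σ'_f = 63.657 + 37.9 = 101.56 kPa.
σ'_f = 101.56 ≤ σ'_p = 177 kPa, so the clay remains overconsolidated and only the recompression index applies:
S_c = C_r·H/(1+e₀)·log₁₀(σ'_f/σ'_0) = 0.049×5.5/1.71×log₁₀(101.56/63.657)
    = 0.1576 × 0.20288 = 0.03197 m

S_c ≈ 32 mm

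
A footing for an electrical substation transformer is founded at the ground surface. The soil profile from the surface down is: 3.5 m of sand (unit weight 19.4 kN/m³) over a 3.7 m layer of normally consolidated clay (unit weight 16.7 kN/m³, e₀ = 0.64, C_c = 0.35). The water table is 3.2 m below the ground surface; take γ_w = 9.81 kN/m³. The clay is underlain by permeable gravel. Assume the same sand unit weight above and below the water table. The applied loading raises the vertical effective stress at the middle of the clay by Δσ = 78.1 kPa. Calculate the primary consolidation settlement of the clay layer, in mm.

Mid-depth of clay below the ground surface: z = 3.5 + 3.7/2 = 5.35 m.
Total vertical stress at mid-clay: σ_v = 19.4×3.5 + 16.7×1.85 = 98.795 kPa.
Pore pressure: u = 9.81×(5.35 − 3.2) = 21.091 kPa.
Initial effective stress: σ'_0 = σ_v − u = 98.795 − 21.091 = 77.704 kPa.
Final effective stress: σ'_f = σ'_0 + Δσ = 77.704 + 78.1 = 155.8 kPa.
Normally consolidated clay, so the full stress increment lies on the virgin compression line:
S_c = C_c·H/(1+e₀)·log₁₀(σ'_f/σ'_0) = 0.35×3.7/(1+0.64)×log₁₀(155.8/77.704)
    = 0.78963 × 0.30212 = 0.2386 m

S_c ≈ 239 mm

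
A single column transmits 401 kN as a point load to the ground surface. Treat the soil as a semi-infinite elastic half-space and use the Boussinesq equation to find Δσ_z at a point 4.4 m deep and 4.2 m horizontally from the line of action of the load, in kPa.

Boussinesq vertical stress below a point load on an elastic half-space:
Δσ_z = 3P/(2πz²) · [1 + (r/z)²]^(−5/2)
r/z = 4.2/4.4 = 0.95455; [1+(r/z)²]^(−5/2) = 0.19804.
Δσ_z = 3×401/(2π×4.4²) × 0.19804 = 9.8896 × 0.19804 = 1.959 kPa

Δσ_z ≈ 1.96 kPa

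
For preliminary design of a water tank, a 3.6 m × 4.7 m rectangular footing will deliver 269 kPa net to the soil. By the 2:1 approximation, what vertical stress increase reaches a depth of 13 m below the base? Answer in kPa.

By the 2:1 method the load spreads at 1 horizontal : 2 vertical, so at depth z the loaded area has grown by z in each plan dimension:
Δσ = qBL/((B+z)(L+z)) = 269×3.6×4.7/((3.6+13)(4.7+13)) = 15.491 kPa

Δσ_z ≈ 15.5 kPa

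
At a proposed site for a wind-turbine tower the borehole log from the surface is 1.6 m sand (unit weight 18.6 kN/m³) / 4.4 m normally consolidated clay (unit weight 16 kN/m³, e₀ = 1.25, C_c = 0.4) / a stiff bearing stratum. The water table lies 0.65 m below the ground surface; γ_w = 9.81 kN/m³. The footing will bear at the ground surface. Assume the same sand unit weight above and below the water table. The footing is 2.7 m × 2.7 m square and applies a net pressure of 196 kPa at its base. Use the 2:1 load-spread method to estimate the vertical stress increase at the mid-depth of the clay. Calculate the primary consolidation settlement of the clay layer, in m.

S_c ≈ 0.234 m

Mid-depth of clay below the ground surface: z = 1.6 + 4.4/2 = 3.8 m.
Total vertical stress at mid-clay: σ_v = 18.6×1.6 + 16×2.2 = 64.96 kPa.
Pore pressure: u = 9.81×(3.8 − 0.65) = 30.902 kPa.
Initial effective stress: σ'_0 = σ_v − u = 64.96 − 30.902 = 34.058 kPa.
Stress increase at mid-clay by the 2:1 spreading method:
Δσ = qBL/((B+z)(L+z)) = 196×2.7×2.7/((2.7+3.8)(2.7+3.8)) = 33.819 kPa
Final effective stress: σ'_f = σ'_0 + Δσ = 34.058 + 33.819 = 67.877 kPa.
Normally consolidated clay, so the full stress increment lies on the virgin compression line:
S_c = C_c·H/(1+e₀)·log₁₀(σ'_f/σ'_0) = 0.4×4.4/(1+1.25)×log₁₀(67.877/34.058)
    = 0.78222 × 0.2995 = 0.2343 m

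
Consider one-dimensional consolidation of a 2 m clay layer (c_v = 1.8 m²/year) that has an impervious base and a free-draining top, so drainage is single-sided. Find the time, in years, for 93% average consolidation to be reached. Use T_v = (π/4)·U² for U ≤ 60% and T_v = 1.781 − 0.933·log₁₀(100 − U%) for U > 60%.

t ≈ 2.21 years

Drainage path length: H_d = H = 2 m (single drainage).
U > 60%: T_v = 1.781 − 0.933·log₁₀(100 − 93) = 0.99252.
t = T_v·H_d²/c_v = 0.99252×2²/1.8 = 2.206 years.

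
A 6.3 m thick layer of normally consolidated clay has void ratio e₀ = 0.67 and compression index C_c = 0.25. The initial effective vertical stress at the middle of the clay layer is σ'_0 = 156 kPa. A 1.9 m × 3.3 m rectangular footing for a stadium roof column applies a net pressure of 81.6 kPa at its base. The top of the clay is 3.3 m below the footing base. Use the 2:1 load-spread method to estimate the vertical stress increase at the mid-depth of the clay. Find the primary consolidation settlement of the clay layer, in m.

S_c ≈ 0.0162 m

Mid-depth of clay below the footing base: z = 3.3 + 6.3/2 = 6.45 m.
Stress increase at mid-clay by the 2:1 spreading method:
Δσ = qBL/((B+z)(L+z)) = 81.6×1.9×3.3/((1.9+6.45)(3.3+6.45)) = 6.2844 kPa
Final effective stress: σ'_f = σ'_0 + Δσ = 156 + 6.2844 = 162.28 kPa.
Normally consolidated clay, so the full stress increment lies on the virgin compression line:
S_c = C_c·H/(1+e₀)·log₁₀(σ'_f/σ'_0) = 0.25×6.3/(1+0.67)×log₁₀(162.28/156)
    = 0.94311 × 0.01714 = 0.01616 m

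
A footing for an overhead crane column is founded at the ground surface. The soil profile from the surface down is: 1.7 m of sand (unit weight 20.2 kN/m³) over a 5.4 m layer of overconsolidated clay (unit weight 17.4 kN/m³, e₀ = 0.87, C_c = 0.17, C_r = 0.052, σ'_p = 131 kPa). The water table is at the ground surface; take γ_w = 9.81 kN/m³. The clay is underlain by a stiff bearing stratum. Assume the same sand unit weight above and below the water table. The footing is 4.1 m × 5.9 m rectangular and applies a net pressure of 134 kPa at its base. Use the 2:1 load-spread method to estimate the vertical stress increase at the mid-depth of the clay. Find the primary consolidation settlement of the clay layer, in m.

Mid-depth of clay below the ground surface: z = 1.7 + 5.4/2 = 4.4 m.
Total vertical stress at mid-clay: σ_v = 20.2×1.7 + 17.4×2.7 = 81.32 kPa.
Pore pressure: u = 9.81×(4.4 − 0) = 43.164 kPa.
Initial effective stress: σ'_0 = σ_v − u = 81.32 − 43.164 = 38.156 kPa.
Stress increase at mid-clay by the 2:1 spreading method:
Δσ = qBL/((B+z)(L+z)) = 134×4.1×5.9/((4.1+4.4)(5.9+4.4)) = 37.024 kPa
Final effective stress: σ'_f = 38.156 + 37.024 = 75.18 kPa.
σ'_f = 75.18 ≤ σ'_p = 131 kPa, so the clay remains overconsolidated and only the recompression index applies:
S_c = C_r·H/(1+e₀)·log₁₀(σ'_f/σ'_0) = 0.052×5.4/1.87×log₁₀(75.18/38.156)
    = 0.15016 × 0.29454 = 0.04423 m

S_c ≈ 0.0442 m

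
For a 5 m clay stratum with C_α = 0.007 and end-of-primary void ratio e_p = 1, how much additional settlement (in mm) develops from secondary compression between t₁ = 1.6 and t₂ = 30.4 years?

Secondary compression: S_s = C_α·H/(1+e_p)·log₁₀(t₂/t₁)
S_s = 0.007×5/(1+1)×log₁₀(30.4/1.6)
    = 0.0175 × 1.279 = 0.02238 m

S_s ≈ 22.4 mm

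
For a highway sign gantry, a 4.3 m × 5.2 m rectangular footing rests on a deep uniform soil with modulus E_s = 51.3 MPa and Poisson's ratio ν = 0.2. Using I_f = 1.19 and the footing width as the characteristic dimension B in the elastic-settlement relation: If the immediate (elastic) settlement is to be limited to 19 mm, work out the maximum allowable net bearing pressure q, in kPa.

q ≈ 198 kPa

E_s = 51.3 MPa = 51300 kPa.
S_e = q·B·(1−ν²)/E_s · I_f  ⇒  q = S_e·E_s / (B·(1−ν²)·I_f).
q = 0.019 × 51300 / (4.3 × 0.96 × 1.19) = 198.4 kPa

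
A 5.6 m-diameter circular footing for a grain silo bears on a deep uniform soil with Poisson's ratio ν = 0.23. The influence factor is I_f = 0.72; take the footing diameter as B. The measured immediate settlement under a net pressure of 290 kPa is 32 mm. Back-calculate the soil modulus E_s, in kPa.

E_s ≈ 34600 kPa

S_e = q·B·(1−ν²)/E_s · I_f  ⇒  E_s = q·B·(1−ν²)·I_f / S_e.
E_s = 290 × 5.6 × 0.9471 × 0.72 / 0.032 = 34610 kPa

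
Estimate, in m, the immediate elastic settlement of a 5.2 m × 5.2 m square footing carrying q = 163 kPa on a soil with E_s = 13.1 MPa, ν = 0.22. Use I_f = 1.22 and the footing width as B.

S_e ≈ 0.0751 m

Immediate (elastic) settlement: S_e = q·B·(1−ν²)/E_s · I_f.
E_s = 13.1 MPa = 13100 kPa.
S_e = 163 × 5.2 × (1 − 0.22²) / 13100 × 1.22
    = 163 × 5.2 × 0.9516 / 13100 × 1.22
    = 0.07512 m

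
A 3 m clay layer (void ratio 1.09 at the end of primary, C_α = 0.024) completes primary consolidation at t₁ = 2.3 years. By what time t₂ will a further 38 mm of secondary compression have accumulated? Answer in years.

S_s = C_α·H/(1+e_p)·log₁₀(t₂/t₁) ⇒ log₁₀(t₂/t₁) = S_s·(1+e_p)/(C_α·H).
log₁₀(t₂/t₁) = 0.038 × (1+1.09) / (0.024×3) = 1.103
t₂ = t₁ × 10^1.103 = 2.3 × 12.68 = 29.16 years

t₂ ≈ 29.2 years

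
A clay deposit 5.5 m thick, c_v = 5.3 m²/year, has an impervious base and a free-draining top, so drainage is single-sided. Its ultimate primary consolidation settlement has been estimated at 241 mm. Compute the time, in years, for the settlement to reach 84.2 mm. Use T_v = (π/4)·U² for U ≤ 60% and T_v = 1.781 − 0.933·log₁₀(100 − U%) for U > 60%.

t ≈ 0.547 years

Drainage path length: H_d = H = 5.5 m (single drainage).
U = S(t)/S_ult = 84.2/241 = 0.3494.
U ≤ 60%: T_v = (π/4)·U² = (π/4)×0.34938² = 0.095869.
t = T_v·H_d²/c_v = 0.095869×5.5²/5.3 = 0.5472 years.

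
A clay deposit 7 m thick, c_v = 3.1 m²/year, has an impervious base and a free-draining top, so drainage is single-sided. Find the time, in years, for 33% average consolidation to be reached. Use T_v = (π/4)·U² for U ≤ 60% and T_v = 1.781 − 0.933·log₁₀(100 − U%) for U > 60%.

Drainage path length: H_d = H = 7 m (single drainage).
U ≤ 60%: T_v = (π/4)·U² = (π/4)×0.33² = 0.08553.
t = T_v·H_d²/c_v = 0.08553×7²/3.1 = 1.352 years.

t ≈ 1.35 years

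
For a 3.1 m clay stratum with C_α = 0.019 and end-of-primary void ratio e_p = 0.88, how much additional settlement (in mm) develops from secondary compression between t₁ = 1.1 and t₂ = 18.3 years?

S_s ≈ 38.3 mm

Secondary compression: S_s = C_α·H/(1+e_p)·log₁₀(t₂/t₁)
S_s = 0.019×3.1/(1+0.88)×log₁₀(18.3/1.1)
    = 0.03133 × 1.221 = 0.03826 m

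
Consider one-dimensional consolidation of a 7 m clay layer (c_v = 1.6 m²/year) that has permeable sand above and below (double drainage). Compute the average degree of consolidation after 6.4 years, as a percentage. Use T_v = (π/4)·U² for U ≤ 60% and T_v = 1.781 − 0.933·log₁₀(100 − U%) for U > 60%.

U ≈ 89.7 %

Drainage path length: H_d = H/2 = 3.5 m (double drainage).
T_v = c_v·t/H_d² = 1.6×6.4/3.5² = 0.83592.
T_v = 0.83592 corresponds to the U > 60% branch:
U = 1 − 10^((1.781 − T_v)/0.933)/100 = 0.897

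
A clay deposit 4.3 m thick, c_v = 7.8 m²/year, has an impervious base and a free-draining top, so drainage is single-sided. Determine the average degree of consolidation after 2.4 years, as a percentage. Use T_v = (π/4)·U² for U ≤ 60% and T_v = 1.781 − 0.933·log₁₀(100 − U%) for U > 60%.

Drainage path length: H_d = H = 4.3 m (single drainage).
T_v = c_v·t/H_d² = 7.8×2.4/4.3² = 1.0124.
T_v = 1.0124 corresponds to the U > 60% branch:
U = 1 − 10^((1.781 − T_v)/0.933)/100 = 0.9334

U ≈ 93.3 %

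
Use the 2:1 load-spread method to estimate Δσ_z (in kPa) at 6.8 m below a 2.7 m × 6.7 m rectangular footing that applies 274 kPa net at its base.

Δσ_z ≈ 38.6 kPa

By the 2:1 method the load spreads at 1 horizontal : 2 vertical, so at depth z the loaded area has grown by z in each plan dimension:
Δσ = qBL/((B+z)(L+z)) = 274×2.7×6.7/((2.7+6.8)(6.7+6.8)) = 38.648 kPa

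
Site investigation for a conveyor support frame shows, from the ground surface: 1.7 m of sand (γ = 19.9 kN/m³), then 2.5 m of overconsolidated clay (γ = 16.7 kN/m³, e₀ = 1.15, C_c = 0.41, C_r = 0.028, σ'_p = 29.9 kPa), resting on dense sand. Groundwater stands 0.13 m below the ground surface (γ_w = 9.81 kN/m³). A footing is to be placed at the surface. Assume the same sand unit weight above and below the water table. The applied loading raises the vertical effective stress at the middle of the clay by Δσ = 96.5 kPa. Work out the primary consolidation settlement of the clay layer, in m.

S_c ≈ 0.295 m

Mid-depth of clay below the ground surface: z = 1.7 + 2.5/2 = 2.95 m.
Total vertical stress at mid-clay: σ_v = 19.9×1.7 + 16.7×1.25 = 54.705 kPa.
Pore pressure: u = 9.81×(2.95 − 0.13) = 27.664 kPa.
Initial effective stress: σ'_0 = σ_v − u = 54.705 − 27.664 = 27.041 kPa.
Final effective stress: σ'_f = 27.041 + 96.5 = 123.54 kPa.
σ'_f = 123.54 > σ'_p = 29.9 kPa, so the stress path crosses the preconsolidation pressure — recompression up to σ'_p, then virgin compression beyond:
S_c = H/(1+e₀)·[C_r·log₁₀(σ'_p/σ'_0) + C_c·log₁₀(σ'_f/σ'_p)]
    = 2.5/2.15 × [0.028×log₁₀(29.9/27.041) + 0.41×log₁₀(123.54/29.9)]
    = 1.1628 × [0.0012222 + 0.25262] = 0.2952 m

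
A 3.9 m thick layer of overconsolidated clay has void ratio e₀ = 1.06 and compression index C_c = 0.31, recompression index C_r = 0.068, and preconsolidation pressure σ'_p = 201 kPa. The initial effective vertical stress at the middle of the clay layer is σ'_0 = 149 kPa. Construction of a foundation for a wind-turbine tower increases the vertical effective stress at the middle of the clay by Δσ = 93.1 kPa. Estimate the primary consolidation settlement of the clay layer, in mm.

S_c ≈ 64.2 mm

Final effective stress: σ'_f = 149 + 93.1 = 242.1 kPa.
σ'_f = 242.1 > σ'_p = 201 kPa, so the stress path crosses the preconsolidation pressure — recompression up to σ'_p, then virgin compression beyond:
S_c = H/(1+e₀)·[C_r·log₁₀(σ'_p/σ'_0) + C_c·log₁₀(σ'_f/σ'_p)]
    = 3.9/2.06 × [0.068×log₁₀(201/149) + 0.31×log₁₀(242.1/201)]
    = 1.8932 × [0.0088407 + 0.025048] = 0.06416 m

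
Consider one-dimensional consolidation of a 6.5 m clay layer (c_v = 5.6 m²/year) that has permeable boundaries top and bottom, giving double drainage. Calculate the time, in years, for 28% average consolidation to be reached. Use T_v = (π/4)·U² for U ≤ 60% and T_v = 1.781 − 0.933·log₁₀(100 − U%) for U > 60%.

Drainage path length: H_d = H/2 = 3.25 m (double drainage).
U ≤ 60%: T_v = (π/4)·U² = (π/4)×0.28² = 0.061575.
t = T_v·H_d²/c_v = 0.061575×3.25²/5.6 = 0.1161 years.

t ≈ 0.116 years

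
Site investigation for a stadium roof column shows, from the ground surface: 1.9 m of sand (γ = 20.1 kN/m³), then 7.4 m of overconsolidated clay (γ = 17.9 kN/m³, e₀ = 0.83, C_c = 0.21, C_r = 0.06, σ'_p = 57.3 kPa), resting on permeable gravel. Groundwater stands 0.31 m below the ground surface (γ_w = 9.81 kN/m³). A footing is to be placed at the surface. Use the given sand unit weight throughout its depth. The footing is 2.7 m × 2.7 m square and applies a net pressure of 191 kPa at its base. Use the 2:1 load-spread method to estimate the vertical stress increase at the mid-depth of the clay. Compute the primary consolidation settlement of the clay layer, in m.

S_c ≈ 0.0971 m

Mid-depth of clay below the ground surface: z = 1.9 + 7.4/2 = 5.6 m.
Total vertical stress at mid-clay: σ_v = 20.1×1.9 + 17.9×3.7 = 104.42 kPa.
Pore pressure: u = 9.81×(5.6 − 0.31) = 51.895 kPa.
Initial effective stress: σ'_0 = σ_v − u = 104.42 − 51.895 = 52.525 kPa.
Stress increase at mid-clay by the 2:1 spreading method:
Δσ = qBL/((B+z)(L+z)) = 191×2.7×2.7/((2.7+5.6)(2.7+5.6)) = 20.212 kPa
Final effective stress: σ'_f = 52.525 + 20.212 = 72.737 kPa.
σ'_f = 72.737 > σ'_p = 57.3 kPa, so the stress path crosses the preconsolidation pressure — recompression up to σ'_p, then virgin compression beyond:
S_c = H/(1+e₀)·[C_r·log₁₀(σ'_p/σ'_0) + C_c·log₁₀(σ'_f/σ'_p)]
    = 7.4/1.83 × [0.06×log₁₀(57.3/52.525) + 0.21×log₁₀(72.737/57.3)]
    = 4.0437 × [0.0022673 + 0.021756] = 0.09714 m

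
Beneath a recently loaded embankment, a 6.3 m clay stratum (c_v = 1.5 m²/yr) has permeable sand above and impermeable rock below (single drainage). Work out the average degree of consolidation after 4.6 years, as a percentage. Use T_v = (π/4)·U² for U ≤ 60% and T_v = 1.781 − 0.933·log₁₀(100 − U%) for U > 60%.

U ≈ 47 %

Drainage path length: H_d = H = 6.3 m (single drainage).
T_v = c_v·t/H_d² = 1.5×4.6/6.3² = 0.17385.
T_v = 0.17385 corresponds to the U ≤ 60% branch:
U = √(4T_v/π) = 0.4705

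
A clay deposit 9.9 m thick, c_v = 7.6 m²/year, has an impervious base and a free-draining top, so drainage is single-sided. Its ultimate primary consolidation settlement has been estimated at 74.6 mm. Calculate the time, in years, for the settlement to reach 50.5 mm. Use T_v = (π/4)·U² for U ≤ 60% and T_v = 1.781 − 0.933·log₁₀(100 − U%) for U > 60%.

Drainage path length: H_d = H = 9.9 m (single drainage).
U = S(t)/S_ult = 50.5/74.6 = 0.6769.
U > 60%: T_v = 1.781 − 0.933·log₁₀(100 − 67.694) = 0.37284.
t = T_v·H_d²/c_v = 0.37284×9.9²/7.6 = 4.808 years.

t ≈ 4.81 years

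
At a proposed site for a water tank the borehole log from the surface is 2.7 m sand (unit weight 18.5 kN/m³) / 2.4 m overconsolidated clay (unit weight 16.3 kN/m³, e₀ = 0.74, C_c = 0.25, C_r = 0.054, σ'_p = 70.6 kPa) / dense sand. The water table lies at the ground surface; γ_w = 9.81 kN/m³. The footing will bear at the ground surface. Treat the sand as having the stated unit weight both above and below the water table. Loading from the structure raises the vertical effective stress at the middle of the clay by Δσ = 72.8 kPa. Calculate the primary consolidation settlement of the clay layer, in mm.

S_c ≈ 84.4 mm

Mid-depth of clay below the ground surface: z = 2.7 + 2.4/2 = 3.9 m.
Total vertical stress at mid-clay: σ_v = 18.5×2.7 + 16.3×1.2 = 69.51 kPa.
Pore pressure: u = 9.81×(3.9 − 0) = 38.259 kPa.
Initial effective stress: σ'_0 = σ_v − u = 69.51 − 38.259 = 31.251 kPa.
Final effective stress: σ'_f = 31.251 + 72.8 = 104.05 kPa.
σ'_f = 104.05 > σ'_p = 70.6 kPa, so the stress path crosses the preconsolidation pressure — recompression up to σ'_p, then virgin compression beyond:
S_c = H/(1+e₀)·[C_r·log₁₀(σ'_p/σ'_0) + C_c·log₁₀(σ'_f/σ'_p)]
    = 2.4/1.74 × [0.054×log₁₀(70.6/31.251) + 0.25×log₁₀(104.05/70.6)]
    = 1.3793 × [0.019113 + 0.042109] = 0.08444 m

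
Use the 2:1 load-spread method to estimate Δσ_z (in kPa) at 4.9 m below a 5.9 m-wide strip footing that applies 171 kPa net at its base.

Δσ_z ≈ 93.4 kPa

By the 2:1 method the load spreads at 1 horizontal : 2 vertical, so at depth z the loaded area has grown by z in each plan dimension:
Δσ = qB/(B+z) = 171×5.9/(5.9+4.9) = 93.417 kPa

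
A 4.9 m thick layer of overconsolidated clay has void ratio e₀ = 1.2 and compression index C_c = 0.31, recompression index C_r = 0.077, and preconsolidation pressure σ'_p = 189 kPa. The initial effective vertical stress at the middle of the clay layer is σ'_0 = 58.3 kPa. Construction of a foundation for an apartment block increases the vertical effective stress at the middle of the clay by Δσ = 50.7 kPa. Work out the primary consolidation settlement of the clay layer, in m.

S_c ≈ 0.0466 m

Final effective stress: σ'_f = 58.3 + 50.7 = 109 kPa.
σ'_f = 109 ≤ σ'_p = 189 kPa, so the clay remains overconsolidated and only the recompression index applies:
S_c = C_r·H/(1+e₀)·log₁₀(σ'_f/σ'_0) = 0.077×4.9/2.2×log₁₀(109/58.3)
    = 0.1715 × 0.27176 = 0.04661 m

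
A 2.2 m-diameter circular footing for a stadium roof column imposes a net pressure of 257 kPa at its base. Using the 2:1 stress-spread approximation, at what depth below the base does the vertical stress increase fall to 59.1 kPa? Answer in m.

z ≈ 2.39 m

2:1 spreading — at depth z the loaded area has grown by z in each plan dimension:
qD²/(D+z)² = Δσ_z ⇒ z = D(√(q/Δσ_z) − 1) = 2.2×(√(257/59.1) − 1) = 2.388 m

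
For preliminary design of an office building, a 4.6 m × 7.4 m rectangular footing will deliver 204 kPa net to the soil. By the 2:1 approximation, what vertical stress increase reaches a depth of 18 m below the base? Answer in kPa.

By the 2:1 method the load spreads at 1 horizontal : 2 vertical, so at depth z the loaded area has grown by z in each plan dimension:
Δσ = qBL/((B+z)(L+z)) = 204×4.6×7.4/((4.6+18)(7.4+18)) = 12.097 kPa

Δσ_z ≈ 12.1 kPa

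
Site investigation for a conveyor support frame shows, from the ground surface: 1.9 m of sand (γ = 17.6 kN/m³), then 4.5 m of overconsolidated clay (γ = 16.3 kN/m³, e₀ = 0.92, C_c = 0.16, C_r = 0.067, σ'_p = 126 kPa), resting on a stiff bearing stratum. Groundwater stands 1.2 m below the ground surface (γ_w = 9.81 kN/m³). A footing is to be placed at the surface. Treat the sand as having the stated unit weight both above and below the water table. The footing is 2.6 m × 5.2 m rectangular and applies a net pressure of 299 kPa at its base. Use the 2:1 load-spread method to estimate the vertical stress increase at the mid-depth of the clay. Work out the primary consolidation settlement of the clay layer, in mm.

Mid-depth of clay below the ground surface: z = 1.9 + 4.5/2 = 4.15 m.
Total vertical stress at mid-clay: σ_v = 17.6×1.9 + 16.3×2.25 = 70.115 kPa.
Pore pressure: u = 9.81×(4.15 − 1.2) = 28.94 kPa.
Initial effective stress: σ'_0 = σ_v − u = 70.115 − 28.94 = 41.175 kPa.
Stress increase at mid-clay by the 2:1 spreading method:
Δσ = qBL/((B+z)(L+z)) = 299×2.6×5.2/((2.6+4.15)(5.2+4.15)) = 64.052 kPa
Final effective stress: σ'_f = 41.175 + 64.052 = 105.23 kPa.
σ'_f = 105.23 ≤ σ'_p = 126 kPa, so the clay remains overconsolidated and only the recompression index applies:
S_c = C_r·H/(1+e₀)·log₁₀(σ'_f/σ'_0) = 0.067×4.5/1.92×log₁₀(105.23/41.175)
    = 0.15703 × 0.40751 = 0.06399 m

S_c ≈ 64 mm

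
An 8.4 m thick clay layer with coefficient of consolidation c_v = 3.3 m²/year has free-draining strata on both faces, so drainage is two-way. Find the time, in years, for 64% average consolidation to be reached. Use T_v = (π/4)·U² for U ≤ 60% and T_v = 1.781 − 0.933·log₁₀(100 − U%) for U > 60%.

t ≈ 1.76 years

Drainage path length: H_d = H/2 = 4.2 m (double drainage).
U > 60%: T_v = 1.781 − 0.933·log₁₀(100 − 64) = 0.32897.
t = T_v·H_d²/c_v = 0.32897×4.2²/3.3 = 1.758 years.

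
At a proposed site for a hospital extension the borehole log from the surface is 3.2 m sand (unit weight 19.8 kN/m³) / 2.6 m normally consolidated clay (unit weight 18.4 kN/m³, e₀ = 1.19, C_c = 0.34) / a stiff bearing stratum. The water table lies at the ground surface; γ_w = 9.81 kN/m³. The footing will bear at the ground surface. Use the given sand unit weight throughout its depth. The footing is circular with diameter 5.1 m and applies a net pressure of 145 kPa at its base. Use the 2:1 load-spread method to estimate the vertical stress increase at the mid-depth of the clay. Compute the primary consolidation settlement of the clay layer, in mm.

Mid-depth of clay below the ground surface: z = 3.2 + 2.6/2 = 4.5 m.
Total vertical stress at mid-clay: σ_v = 19.8×3.2 + 18.4×1.3 = 87.28 kPa.
Pore pressure: u = 9.81×(4.5 − 0) = 44.145 kPa.
Initial effective stress: σ'_0 = σ_v − u = 87.28 − 44.145 = 43.135 kPa.
Stress increase at mid-clay by the 2:1 spreading method:
Δσ ≈ qD²/(D+z)² = 145×5.1²/(5.1+4.5)² = 40.923 kPa
Final effective stress: σ'_f = σ'_0 + Δσ = 43.135 + 40.923 = 84.058 kPa.
Normally consolidated clay, so the full stress increment lies on the virgin compression line:
S_c = C_c·H/(1+e₀)·log₁₀(σ'_f/σ'_0) = 0.34×2.6/(1+1.19)×log₁₀(84.058/43.135)
    = 0.40365 × 0.28975 = 0.117 m

S_c ≈ 117 mm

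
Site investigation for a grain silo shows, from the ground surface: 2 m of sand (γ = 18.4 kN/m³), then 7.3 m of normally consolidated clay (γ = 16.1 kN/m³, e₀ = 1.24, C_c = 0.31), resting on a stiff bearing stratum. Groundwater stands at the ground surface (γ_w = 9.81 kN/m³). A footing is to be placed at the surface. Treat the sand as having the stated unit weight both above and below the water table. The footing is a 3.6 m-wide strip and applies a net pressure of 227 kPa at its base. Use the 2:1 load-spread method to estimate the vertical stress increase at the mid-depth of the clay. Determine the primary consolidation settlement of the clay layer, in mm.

Mid-depth of clay below the ground surface: z = 2 + 7.3/2 = 5.65 m.
Total vertical stress at mid-clay: σ_v = 18.4×2 + 16.1×3.65 = 95.565 kPa.
Pore pressure: u = 9.81×(5.65 − 0) = 55.427 kPa.
Initial effective stress: σ'_0 = σ_v − u = 95.565 − 55.427 = 40.138 kPa.
Stress increase at mid-clay by the 2:1 spreading method:
Δσ = qB/(B+z) = 227×3.6/(3.6+5.65) = 88.346 kPa
Final effective stress: σ'_f = σ'_0 + Δσ = 40.138 + 88.346 = 128.48 kPa.
Normally consolidated clay, so the full stress increment lies on the virgin compression line:
S_c = C_c·H/(1+e₀)·log₁₀(σ'_f/σ'_0) = 0.31×7.3/(1+1.24)×log₁₀(128.48/40.138)
    = 1.0103 × 0.50528 = 0.5105 m

S_c ≈ 510 mm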